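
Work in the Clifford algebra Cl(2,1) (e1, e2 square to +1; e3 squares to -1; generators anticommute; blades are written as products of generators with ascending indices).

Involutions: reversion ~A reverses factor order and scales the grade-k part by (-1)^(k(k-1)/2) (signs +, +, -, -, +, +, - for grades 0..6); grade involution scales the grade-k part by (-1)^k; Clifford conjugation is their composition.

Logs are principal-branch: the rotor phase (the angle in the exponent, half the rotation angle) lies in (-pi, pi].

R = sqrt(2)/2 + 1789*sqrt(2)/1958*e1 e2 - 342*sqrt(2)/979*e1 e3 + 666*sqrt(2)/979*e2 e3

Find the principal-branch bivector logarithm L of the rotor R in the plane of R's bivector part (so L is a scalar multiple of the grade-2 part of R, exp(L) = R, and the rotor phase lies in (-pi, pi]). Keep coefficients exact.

The scalar part of R is sqrt(2)/2, so the principal-branch rotor phase is pinned; divide the bivector part by its sine to get the unit plane — L is the phase times that plane.
Concretely: cos(phase) = sqrt(2)/2 gives phase = ±pi/4, and since phase/sin(phase) is even the sign is immaterial: L = (phase/sin(phase)) * <R>_2 = (sqrt(2)*pi/4) * <R>_2.
Answer: 1789*pi/3916*e1 e2 - 171*pi/979*e1 e3 + 333*pi/979*e2 e3


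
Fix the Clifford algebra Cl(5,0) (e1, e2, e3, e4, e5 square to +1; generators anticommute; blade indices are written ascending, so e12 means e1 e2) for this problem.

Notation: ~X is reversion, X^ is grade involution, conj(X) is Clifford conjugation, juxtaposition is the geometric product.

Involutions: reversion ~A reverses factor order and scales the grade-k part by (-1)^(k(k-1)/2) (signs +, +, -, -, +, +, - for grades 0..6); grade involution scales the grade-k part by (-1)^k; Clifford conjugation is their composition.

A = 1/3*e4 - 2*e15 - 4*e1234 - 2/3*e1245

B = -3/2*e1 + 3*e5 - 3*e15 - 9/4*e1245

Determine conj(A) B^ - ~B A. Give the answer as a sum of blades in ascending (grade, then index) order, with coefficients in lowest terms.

first term: 15/2 - 6*e1 - 3*e5 + 1/2*e14 + 5/2*e24 - 9*e35 + e45 + 2*e124 + 3/4*e125 - e145 + 6*e234 + e245 - 12*e2345 + 12*e12345
second term: 15/2 + 6*e1 + 3*e5 - 1/2*e14 - 5/2*e24 + 9*e35 - e45 + 2*e124 + 3/4*e125 - e145 + 6*e234 + e245 - 12*e2345 - 12*e12345
Answer: -12*e1 - 6*e5 + e14 + 5*e24 - 18*e35 + 2*e45 + 24*e12345


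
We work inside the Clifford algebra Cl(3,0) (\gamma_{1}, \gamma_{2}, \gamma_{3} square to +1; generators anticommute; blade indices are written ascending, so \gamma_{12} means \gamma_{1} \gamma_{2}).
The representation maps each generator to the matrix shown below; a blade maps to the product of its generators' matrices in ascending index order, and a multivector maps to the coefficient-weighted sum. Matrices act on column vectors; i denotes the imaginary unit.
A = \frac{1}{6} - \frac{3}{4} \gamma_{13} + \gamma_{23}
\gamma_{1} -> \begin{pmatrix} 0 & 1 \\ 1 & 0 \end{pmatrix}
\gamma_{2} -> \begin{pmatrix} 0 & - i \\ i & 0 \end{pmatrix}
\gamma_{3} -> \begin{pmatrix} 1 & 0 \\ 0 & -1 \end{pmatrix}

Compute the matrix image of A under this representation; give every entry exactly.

Bivector images (products of the table entries): rho(\gamma_{13}) = rho(\gamma_{1})rho(\gamma_{3}) = \begin{pmatrix} 0 & -1 \\ 1 & 0 \end{pmatrix}; rho(\gamma_{23}) = rho(\gamma_{2})rho(\gamma_{3}) = \begin{pmatrix} 0 & i \\ i & 0 \end{pmatrix}.
M = (\frac{1}{6})*1 + (-\frac{3}{4})*rho(\gamma_{13}) + (1)*rho(\gamma_{23}), summed entrywise (1 is the identity matrix):
Answer: \begin{pmatrix} \frac{1}{6} & \frac{3}{4} + i \\ - \frac{3}{4} + i & \frac{1}{6} \end{pmatrix}


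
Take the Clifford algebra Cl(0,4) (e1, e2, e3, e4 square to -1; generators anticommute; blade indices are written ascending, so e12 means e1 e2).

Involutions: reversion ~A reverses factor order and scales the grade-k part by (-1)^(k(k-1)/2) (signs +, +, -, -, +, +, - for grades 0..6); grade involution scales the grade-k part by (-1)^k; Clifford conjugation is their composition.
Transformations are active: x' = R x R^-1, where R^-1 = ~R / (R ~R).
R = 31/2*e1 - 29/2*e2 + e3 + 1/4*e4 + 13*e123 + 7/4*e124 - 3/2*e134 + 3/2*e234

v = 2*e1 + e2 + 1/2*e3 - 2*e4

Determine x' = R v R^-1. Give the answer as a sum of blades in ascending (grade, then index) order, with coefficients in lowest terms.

~R = 31/2*e1 - 29/2*e2 + e3 + 1/4*e4 - 13*e123 - 7/4*e124 + 3/2*e134 - 3/2*e234, and R ~R = -5025/8, so R^-1 = ~R / (-5025/8).
R v = -33/2 + 83/2*e12 + 63/4*e13 - 61/2*e14 - 125/4*e23 + 26*e24 - 5/8*e34 - 251/8*e1234
Answer: -1/25*e1 - 6416/5025*e2 - 19049/10050*e3 + 10082/5025*e4


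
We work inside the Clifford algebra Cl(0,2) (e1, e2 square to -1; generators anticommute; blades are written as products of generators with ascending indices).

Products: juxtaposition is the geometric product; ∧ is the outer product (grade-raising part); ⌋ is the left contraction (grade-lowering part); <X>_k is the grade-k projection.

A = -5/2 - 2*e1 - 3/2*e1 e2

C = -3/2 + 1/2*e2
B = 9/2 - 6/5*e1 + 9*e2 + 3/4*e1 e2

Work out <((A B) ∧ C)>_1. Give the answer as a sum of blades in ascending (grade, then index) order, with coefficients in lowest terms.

step 1: -501/40 + 15/2*e1 - 96/5*e2 - 213/8*e1 e2
step 2: 1503/80 - 45/4*e1 + 1803/80*e2 + 699/16*e1 e2
step 3: -45/4*e1 + 1803/80*e2
Answer: -45/4*e1 + 1803/80*e2


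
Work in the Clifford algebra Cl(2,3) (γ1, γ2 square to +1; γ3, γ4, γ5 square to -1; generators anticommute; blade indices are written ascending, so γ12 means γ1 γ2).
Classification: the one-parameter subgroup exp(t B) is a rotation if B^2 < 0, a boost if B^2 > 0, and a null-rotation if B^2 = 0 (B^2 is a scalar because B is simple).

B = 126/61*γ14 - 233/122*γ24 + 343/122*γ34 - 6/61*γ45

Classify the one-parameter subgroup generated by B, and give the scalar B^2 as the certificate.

B^2 term by term: the squares give (126/61)^2*(γ14)^2 + (-233/122)^2*(γ24)^2 + (343/122)^2*(γ34)^2 + (-6/61)^2*(γ45)^2 = 15876/3721*(+1) + 54289/14884*(+1) + 117649/14884*(-1) + 36/3721*(-1) = 0 (each basis 2-blade squares to minus the product of its generators' squares); cross terms between blades sharing an index anticommute and cancel. So B^2 = 0.
Answer: null-rotation, certificate B^2 = 0. The invariant at work: B^2 = 0 is unchanged by conjugation, hence its sign classifies the subgroup whatever basis B is written in.


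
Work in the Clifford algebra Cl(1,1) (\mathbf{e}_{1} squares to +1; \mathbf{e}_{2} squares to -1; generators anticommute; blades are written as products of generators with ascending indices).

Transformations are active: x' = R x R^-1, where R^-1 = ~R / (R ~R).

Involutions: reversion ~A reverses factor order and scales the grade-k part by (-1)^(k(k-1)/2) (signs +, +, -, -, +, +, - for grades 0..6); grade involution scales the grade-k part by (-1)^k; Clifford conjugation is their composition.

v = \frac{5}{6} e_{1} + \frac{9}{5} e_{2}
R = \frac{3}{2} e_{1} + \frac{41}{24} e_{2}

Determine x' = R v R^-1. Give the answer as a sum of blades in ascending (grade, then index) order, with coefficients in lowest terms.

~R = \frac{3}{2} e_{1} + \frac{41}{24} e_{2}, and R ~R = -\frac{385}{576}, so R^-1 = ~R / (-\frac{385}{576}).
R v = -\frac{73}{40} + \frac{919}{720} e_{1} e_{2}
Answer: \frac{84983}{11550} e_{1} + \frac{14493}{1925} e_{2}


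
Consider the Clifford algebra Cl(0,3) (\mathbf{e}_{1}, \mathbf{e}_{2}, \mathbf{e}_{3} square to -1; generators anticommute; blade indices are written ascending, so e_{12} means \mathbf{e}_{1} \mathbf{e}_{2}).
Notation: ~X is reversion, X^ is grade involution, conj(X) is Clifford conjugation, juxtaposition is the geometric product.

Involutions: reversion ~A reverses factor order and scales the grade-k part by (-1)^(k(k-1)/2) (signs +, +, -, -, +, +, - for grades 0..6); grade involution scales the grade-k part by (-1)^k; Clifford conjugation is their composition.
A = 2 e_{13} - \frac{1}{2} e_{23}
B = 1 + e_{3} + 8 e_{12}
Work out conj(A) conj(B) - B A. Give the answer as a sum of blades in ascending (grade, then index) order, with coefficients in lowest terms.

first term: -2 e_{1} + \frac{1}{2} e_{2} - 6 e_{13} - \frac{31}{2} e_{23}
second term: 2 e_{1} - \frac{1}{2} e_{2} + 6 e_{13} + \frac{31}{2} e_{23}
Answer: -4 e_{1} + e_{2} - 12 e_{13} - 31 e_{23}


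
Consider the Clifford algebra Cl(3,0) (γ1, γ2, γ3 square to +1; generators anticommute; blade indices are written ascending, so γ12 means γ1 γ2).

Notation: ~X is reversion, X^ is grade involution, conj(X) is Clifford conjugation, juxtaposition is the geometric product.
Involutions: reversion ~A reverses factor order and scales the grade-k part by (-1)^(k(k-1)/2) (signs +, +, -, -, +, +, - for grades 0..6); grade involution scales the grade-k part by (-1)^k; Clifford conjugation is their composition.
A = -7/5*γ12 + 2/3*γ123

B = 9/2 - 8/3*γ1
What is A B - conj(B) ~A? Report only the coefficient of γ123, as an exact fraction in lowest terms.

first term: -56/15*γ2 - 63/10*γ12 - 16/9*γ23 + 3*γ123
second term: 56/15*γ2 + 63/10*γ12 - 16/9*γ23 - 3*γ123
Answer: 6


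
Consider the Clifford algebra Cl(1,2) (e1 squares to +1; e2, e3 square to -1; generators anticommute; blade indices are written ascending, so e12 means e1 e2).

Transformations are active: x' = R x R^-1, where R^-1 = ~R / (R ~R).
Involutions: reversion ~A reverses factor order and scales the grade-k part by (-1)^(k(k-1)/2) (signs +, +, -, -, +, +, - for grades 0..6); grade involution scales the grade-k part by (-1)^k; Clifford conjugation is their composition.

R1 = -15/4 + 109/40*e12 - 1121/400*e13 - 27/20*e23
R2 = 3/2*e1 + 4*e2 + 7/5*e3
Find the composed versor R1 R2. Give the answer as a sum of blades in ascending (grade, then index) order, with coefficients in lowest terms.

Distribute over the terms of R2 (each basis-blade product reordered to ascending indices, repeated generators contracted through their squares):
R1 (3/2*e1) = -45/8*e1 - 327/80*e2 + 3363/800*e3 - 81/40*e123
R1 (4*e2) = -109/10*e1 - 15*e2 - 27/5*e3 + 1121/100*e123
R1 (7/5*e3) = 7847/2000*e1 + 189/100*e2 - 21/4*e3 + 763/200*e123
Summing the partial products and collecting blades:
Answer: -25203/2000*e1 - 6879/400*e2 - 5157/800*e3 + 13*e123


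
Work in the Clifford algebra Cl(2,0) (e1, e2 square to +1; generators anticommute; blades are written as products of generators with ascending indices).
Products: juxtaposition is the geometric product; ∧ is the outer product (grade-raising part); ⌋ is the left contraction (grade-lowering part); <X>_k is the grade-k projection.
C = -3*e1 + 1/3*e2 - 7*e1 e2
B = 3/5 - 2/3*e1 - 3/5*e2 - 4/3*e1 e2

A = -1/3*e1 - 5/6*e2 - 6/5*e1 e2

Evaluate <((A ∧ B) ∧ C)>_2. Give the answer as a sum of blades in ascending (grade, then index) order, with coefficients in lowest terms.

step 1: -1/5*e1 - 1/2*e2 - 242/225*e1 e2
step 2: -47/30*e1 e2
step 3: -47/30*e1 e2
Answer: -47/30*e1 e2


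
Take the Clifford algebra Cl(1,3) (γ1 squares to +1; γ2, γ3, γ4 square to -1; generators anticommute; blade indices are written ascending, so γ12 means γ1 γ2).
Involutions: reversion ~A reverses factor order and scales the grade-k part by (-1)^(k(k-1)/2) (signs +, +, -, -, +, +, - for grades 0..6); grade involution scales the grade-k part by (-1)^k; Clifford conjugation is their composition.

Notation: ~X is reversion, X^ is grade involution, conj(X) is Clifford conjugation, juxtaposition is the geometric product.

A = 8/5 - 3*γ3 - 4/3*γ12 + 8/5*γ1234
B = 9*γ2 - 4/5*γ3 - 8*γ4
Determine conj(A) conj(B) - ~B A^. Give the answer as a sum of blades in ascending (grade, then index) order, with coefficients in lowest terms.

first term: -12/5 + 12*γ1 - 72/5*γ2 + 32/25*γ3 + 64/5*γ4 + 27*γ23 + 24*γ34 - 176/15*γ123 + 896/75*γ124 + 72/5*γ134
second term: 12/5 - 12*γ1 + 72/5*γ2 - 32/25*γ3 - 64/5*γ4 + 27*γ23 + 24*γ34 - 176/15*γ123 + 896/75*γ124 + 72/5*γ134
Answer: -24/5 + 24*γ1 - 144/5*γ2 + 64/25*γ3 + 128/5*γ4


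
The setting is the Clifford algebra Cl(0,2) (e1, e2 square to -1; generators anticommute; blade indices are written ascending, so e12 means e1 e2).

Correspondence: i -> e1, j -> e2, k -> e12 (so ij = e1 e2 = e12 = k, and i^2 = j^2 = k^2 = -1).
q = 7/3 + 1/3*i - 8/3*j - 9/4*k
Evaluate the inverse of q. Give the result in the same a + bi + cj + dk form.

In blades: q = 7/3 + 1/3*e1 - 8/3*e2 - 9/4*e12.
With qbar = 7/3 - 1/3*e1 + 8/3*e2 + 9/4*e12 (scalar fixed, mapped units negated), q qbar = 851/48 (the sum of squared coefficients), so q^-1 = qbar / (851/48) = 112/851 - 16/851*e1 + 128/851*e2 + 108/851*e12; translating back:
Answer: 112/851 - 16/851*i + 128/851*j + 108/851*k


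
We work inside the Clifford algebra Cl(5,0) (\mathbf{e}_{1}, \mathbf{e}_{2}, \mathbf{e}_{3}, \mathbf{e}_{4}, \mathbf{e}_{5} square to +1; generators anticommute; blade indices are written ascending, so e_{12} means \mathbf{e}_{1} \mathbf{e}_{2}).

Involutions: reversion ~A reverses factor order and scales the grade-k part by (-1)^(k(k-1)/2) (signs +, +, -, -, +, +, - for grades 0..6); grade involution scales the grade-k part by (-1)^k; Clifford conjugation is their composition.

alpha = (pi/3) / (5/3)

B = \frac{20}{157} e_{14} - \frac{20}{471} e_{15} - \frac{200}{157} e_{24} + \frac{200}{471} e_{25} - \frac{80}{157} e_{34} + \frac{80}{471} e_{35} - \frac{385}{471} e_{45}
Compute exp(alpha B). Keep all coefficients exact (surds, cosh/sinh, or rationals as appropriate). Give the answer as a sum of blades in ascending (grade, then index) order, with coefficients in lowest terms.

B^2 term by term: the squares give (\frac{20}{157})^2*(e_{14})^2 + (-\frac{20}{471})^2*(e_{15})^2 + (-\frac{200}{157})^2*(e_{24})^2 + (\frac{200}{471})^2*(e_{25})^2 + (-\frac{80}{157})^2*(e_{34})^2 + (\frac{80}{471})^2*(e_{35})^2 + (-\frac{385}{471})^2*(e_{45})^2 = \frac{400}{24649}*(-1) + \frac{400}{221841}*(-1) + \frac{40000}{24649}*(-1) + \frac{40000}{221841}*(-1) + \frac{6400}{24649}*(-1) + \frac{6400}{221841}*(-1) + \frac{148225}{221841}*(-1) = -\frac{25}{9} (each basis 2-blade squares to minus the product of its generators' squares); cross terms between blades sharing an index anticommute and cancel; the commuting (index-disjoint) pairs give grade-4 terms 2*c*c'*(blade product), which cancel blade by blade — e_{1245}: -\frac{8000}{73947} + \frac{8000}{73947} = 0; e_{1345}: -\frac{3200}{73947} + \frac{3200}{73947} = 0; e_{2345}: \frac{32000}{73947} - \frac{32000}{73947} = 0 — confirming B is simple. So B^2 = -\frac{25}{9}.
B^2 = -\frac{25}{9} — the series telescopes trigonometrically here: l = \frac{5}{3}, alpha*l = \frac{\pi}{3}, so exp(alpha B) = cos(\frac{\pi}{3}) + (sin(\frac{\pi}{3})/(\frac{5}{3}))*B = \frac{1}{2} + (\frac{3 \sqrt{3}}{10})*B.
Answer: \frac{1}{2} + \frac{6 \sqrt{3}}{157} e_{14} - \frac{2 \sqrt{3}}{157} e_{15} - \frac{60 \sqrt{3}}{157} e_{24} + \frac{20 \sqrt{3}}{157} e_{25} - \frac{24 \sqrt{3}}{157} e_{34} + \frac{8 \sqrt{3}}{157} e_{35} - \frac{77 \sqrt{3}}{314} e_{45}


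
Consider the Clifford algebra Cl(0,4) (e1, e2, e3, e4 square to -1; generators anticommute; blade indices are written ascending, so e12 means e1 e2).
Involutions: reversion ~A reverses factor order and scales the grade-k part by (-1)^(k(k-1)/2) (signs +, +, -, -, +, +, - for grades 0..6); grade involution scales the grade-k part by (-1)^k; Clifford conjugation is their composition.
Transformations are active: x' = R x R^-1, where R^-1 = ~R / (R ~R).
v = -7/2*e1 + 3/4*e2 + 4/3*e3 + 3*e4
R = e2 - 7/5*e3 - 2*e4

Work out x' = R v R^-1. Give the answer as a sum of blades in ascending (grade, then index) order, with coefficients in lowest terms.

~R = e2 - 7/5*e3 - 2*e4, and R ~R = -174/25, so R^-1 = ~R / (-174/25).
R v = 427/60 + 7/2*e12 - 49/10*e13 - 7*e14 + 143/60*e23 + 9/2*e24 - 23/15*e34
Answer: 7/2*e1 - 1459/522*e2 + 1597/1044*e3 + 569/522*e4


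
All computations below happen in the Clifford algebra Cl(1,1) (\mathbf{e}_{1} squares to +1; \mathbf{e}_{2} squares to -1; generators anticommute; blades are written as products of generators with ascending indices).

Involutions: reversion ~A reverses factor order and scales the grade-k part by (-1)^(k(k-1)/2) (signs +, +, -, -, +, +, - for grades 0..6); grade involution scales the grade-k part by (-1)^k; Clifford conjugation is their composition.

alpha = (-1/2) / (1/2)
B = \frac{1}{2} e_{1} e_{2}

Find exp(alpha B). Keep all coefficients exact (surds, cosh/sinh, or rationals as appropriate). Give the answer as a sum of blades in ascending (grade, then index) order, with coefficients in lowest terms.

B^2 = (\frac{1}{2})^2*(e_{1} e_{2})^2 = \frac{1}{4}*(+1) = \frac{1}{4} (a basis 2-blade squares to minus the product of its generators' squares).
B^2 = \frac{1}{4} — the positive square puts this in the hyperbolic regime; l = \frac{1}{2}, alpha*l = - \frac{1}{2}, so exp(alpha B) = cosh(- \frac{1}{2}) + (sinh(- \frac{1}{2})/(\frac{1}{2}))*B = \cosh{\left(\frac{1}{2} \right)} + (- 2 \sinh{\left(\frac{1}{2} \right)})*B.
Answer: \cosh{\left(\frac{1}{2} \right)} - \sinh{\left(\frac{1}{2} \right)} e_{1} e_{2}


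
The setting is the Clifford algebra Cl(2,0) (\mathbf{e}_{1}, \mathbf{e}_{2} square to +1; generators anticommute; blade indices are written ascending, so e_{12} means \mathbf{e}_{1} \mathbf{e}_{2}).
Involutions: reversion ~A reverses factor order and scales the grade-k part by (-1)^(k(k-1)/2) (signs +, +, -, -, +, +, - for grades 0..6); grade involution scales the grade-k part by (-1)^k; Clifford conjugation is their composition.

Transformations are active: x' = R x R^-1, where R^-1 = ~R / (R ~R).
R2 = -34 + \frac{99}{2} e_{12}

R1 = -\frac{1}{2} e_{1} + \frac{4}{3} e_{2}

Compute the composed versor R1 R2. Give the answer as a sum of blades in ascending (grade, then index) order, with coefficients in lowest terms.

Distribute over the terms of R1 (each basis-blade product reordered to ascending indices, repeated generators contracted through their squares):
(-\frac{1}{2} e_{1}) R2 = 17 e_{1} - \frac{99}{4} e_{2}
(\frac{4}{3} e_{2}) R2 = -66 e_{1} - \frac{136}{3} e_{2}
Summing the partial products and collecting blades:
Answer: -49 e_{1} - \frac{841}{12} e_{2}


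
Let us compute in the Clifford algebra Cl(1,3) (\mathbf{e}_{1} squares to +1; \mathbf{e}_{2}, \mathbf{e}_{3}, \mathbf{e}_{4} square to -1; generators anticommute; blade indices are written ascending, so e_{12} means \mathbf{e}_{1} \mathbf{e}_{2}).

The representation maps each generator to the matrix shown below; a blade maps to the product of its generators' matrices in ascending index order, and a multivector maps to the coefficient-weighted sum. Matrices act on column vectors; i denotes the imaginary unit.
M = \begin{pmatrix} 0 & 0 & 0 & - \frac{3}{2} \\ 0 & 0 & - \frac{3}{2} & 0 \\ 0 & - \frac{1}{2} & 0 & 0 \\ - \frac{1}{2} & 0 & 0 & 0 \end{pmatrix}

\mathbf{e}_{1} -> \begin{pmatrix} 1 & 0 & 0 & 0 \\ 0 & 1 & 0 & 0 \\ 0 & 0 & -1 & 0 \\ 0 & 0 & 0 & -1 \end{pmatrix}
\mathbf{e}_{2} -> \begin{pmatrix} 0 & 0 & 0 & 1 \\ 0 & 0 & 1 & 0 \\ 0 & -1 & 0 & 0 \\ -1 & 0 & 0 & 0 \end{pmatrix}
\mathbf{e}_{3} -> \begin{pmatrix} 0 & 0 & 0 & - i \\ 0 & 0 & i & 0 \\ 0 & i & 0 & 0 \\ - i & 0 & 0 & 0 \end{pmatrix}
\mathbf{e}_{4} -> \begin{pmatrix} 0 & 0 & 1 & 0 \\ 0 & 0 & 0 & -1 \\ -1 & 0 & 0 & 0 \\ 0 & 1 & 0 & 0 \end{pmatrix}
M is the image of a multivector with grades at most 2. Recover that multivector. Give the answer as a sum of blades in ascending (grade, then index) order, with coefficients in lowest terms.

Method: the blade images are trace-orthogonal — tr(rho(e_A) rho(e_B)^-1) = 4 if A = B and 0 otherwise — and rho(e_A)^-1 = (e_A)^2 * rho(e_A) with (e_A)^2 = +1 or -1, so the coefficient of e_A in the preimage is (e_A)^2 * tr(M rho(e_A))/4.
Nonzero projections over blades of grade <= 2: e_{2}: (e_{2})^2 = -1, tr(M rho(e_{2})) = 2, coefficient -\frac{1}{2}; e_{12}: (e_{12})^2 = +1, tr(M rho(e_{12})) = -4, coefficient -1. Every other blade of grade <= 2 projects to 0.
Answer: -\frac{1}{2} e_{2} - e_{12}


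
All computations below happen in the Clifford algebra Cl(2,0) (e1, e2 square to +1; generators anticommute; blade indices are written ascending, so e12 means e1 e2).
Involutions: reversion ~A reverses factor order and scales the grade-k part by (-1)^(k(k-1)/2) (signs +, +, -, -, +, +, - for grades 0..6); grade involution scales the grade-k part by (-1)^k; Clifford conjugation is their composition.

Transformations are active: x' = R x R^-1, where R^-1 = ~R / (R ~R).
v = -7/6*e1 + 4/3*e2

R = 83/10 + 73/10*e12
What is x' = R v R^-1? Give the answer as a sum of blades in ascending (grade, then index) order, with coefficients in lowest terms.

~R = 83/10 - 73/10*e12, and R ~R = 6109/50, so R^-1 = ~R / (6109/50).
R v = 1/20*e1 + 235/12*e2
Answer: 21506/18327*e1 + 48653/36654*e2


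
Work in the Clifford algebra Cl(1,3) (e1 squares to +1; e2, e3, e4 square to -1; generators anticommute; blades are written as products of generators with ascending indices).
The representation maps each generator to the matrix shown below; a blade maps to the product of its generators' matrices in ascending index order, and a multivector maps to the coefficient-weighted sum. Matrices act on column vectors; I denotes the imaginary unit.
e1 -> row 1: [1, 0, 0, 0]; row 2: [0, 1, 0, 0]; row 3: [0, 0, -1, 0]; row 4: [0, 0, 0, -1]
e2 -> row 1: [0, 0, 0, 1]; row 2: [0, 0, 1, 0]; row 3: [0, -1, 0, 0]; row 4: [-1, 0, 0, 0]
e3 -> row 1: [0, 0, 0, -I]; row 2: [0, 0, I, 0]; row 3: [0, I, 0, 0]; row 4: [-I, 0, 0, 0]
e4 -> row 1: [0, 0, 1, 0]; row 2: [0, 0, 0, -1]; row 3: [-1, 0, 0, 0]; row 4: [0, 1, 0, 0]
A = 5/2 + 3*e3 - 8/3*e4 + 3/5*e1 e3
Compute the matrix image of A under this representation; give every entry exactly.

Bivector images (products of the table entries): rho(e1 e3) = rho(e1)rho(e3) = row 1: [0, 0, 0, -I]; row 2: [0, 0, I, 0]; row 3: [0, -I, 0, 0]; row 4: [I, 0, 0, 0].
M = (5/2)*1 + (3)*rho(e3) + (-8/3)*rho(e4) + (3/5)*rho(e1 e3), summed entrywise (1 is the identity matrix):
Answer: row 1: [5/2, 0, -8/3, -18*I/5]; row 2: [0, 5/2, 18*I/5, 8/3]; row 3: [8/3, 12*I/5, 5/2, 0]; row 4: [-12*I/5, -8/3, 0, 5/2]


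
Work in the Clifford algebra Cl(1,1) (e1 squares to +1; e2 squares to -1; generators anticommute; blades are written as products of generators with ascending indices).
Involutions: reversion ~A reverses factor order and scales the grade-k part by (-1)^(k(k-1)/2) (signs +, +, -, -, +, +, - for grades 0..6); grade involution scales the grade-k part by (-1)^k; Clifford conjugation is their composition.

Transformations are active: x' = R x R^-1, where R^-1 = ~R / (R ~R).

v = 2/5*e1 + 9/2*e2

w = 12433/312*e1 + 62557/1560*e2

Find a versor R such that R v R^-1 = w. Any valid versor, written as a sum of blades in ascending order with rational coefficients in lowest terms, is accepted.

Sketch: the shared square -2009/100 makes R = v + w = 62789/1560*e1 + 69577/1560*e2 the natural versor; its sandwich fixes that direction, negates (v - w)/2, and sends v to w.
Answer: 62789/1560*e1 + 69577/1560*e2


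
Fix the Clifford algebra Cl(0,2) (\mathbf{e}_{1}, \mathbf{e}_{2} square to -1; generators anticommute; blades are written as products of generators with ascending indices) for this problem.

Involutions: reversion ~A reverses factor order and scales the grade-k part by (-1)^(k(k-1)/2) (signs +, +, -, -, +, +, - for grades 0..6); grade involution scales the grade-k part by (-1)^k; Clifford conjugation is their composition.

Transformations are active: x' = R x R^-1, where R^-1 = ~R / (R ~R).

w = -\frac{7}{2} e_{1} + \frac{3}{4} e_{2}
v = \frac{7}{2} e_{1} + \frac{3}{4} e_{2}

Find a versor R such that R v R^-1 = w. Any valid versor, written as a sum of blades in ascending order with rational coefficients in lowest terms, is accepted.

R = v + w = \frac{3}{2} e_{2} works: the equal norms (-\frac{205}{16}) guarantee its sandwich swaps v into w.
Answer: \frac{3}{2} e_{2}


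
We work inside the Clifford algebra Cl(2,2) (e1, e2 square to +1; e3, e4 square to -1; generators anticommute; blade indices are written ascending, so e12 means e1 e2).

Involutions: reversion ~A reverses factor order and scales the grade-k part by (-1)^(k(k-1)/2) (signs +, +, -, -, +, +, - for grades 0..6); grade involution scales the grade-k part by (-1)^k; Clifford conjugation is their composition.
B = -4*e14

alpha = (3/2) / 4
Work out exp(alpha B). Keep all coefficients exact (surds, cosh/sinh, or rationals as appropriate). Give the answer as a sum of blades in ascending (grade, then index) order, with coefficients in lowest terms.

B^2 = (-4)^2*(e14)^2 = 16*(+1) = 16 (a basis 2-blade squares to minus the product of its generators' squares).
B^2 = 16 — B^2 > 0, so the exponential closes hyperbolically: l = 4, alpha*l = 3/2, so exp(alpha B) = cosh(3/2) + (sinh(3/2)/4)*B = cosh(3/2) + (sinh(3/2)/4)*B.
Answer: cosh(3/2) - sinh(3/2)*e14


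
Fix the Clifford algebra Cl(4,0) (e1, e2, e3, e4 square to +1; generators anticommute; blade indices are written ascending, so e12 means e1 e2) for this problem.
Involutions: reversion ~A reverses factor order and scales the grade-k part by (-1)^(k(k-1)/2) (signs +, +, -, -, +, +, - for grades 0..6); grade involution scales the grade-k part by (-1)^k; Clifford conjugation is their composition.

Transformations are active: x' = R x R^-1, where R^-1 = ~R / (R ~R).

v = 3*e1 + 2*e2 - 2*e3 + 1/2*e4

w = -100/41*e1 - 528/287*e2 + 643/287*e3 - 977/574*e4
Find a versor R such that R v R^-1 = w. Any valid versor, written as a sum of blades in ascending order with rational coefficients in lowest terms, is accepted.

Since q(v) = q(w) = 69/4, the sum R = v + w = 23/41*e1 + 46/287*e2 + 69/287*e3 - 345/287*e4 does the job whenever invertible.
Answer: 23/41*e1 + 46/287*e2 + 69/287*e3 - 345/287*e4


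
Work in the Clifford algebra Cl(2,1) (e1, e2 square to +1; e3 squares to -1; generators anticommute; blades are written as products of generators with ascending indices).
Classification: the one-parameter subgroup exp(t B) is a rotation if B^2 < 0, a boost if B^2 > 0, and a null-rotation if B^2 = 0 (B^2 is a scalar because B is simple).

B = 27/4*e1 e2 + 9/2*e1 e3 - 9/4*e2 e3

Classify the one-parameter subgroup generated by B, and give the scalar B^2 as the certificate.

B^2 term by term: the squares give (27/4)^2*(e1 e2)^2 + (9/2)^2*(e1 e3)^2 + (-9/4)^2*(e2 e3)^2 = 729/16*(-1) + 81/4*(+1) + 81/16*(+1) = -81/4 (each basis 2-blade squares to minus the product of its generators' squares); cross terms between blades sharing an index anticommute and cancel. So B^2 = -81/4.
Answer: rotation, certificate B^2 = -81/4. B^2 = -81/4 is basis-independent, so its sign is the whole story.


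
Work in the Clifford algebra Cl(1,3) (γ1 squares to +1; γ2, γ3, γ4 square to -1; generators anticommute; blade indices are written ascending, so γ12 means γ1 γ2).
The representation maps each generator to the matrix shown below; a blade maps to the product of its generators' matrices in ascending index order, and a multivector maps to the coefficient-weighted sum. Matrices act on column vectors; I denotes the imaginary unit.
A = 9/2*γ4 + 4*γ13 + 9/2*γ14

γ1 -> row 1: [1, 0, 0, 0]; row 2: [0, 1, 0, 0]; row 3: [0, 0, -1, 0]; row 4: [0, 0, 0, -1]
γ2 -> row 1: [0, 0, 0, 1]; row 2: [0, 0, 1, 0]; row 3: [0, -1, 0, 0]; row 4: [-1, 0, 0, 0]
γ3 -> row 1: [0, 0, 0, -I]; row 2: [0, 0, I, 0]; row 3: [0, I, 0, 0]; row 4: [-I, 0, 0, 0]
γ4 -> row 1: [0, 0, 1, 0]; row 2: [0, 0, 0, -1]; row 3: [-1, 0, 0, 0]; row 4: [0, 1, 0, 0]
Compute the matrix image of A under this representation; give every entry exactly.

Bivector images (products of the table entries): rho(γ13) = rho(γ1)rho(γ3) = row 1: [0, 0, 0, -I]; row 2: [0, 0, I, 0]; row 3: [0, -I, 0, 0]; row 4: [I, 0, 0, 0]; rho(γ14) = rho(γ1)rho(γ4) = row 1: [0, 0, 1, 0]; row 2: [0, 0, 0, -1]; row 3: [1, 0, 0, 0]; row 4: [0, -1, 0, 0].
M = (9/2)*rho(γ4) + (4)*rho(γ13) + (9/2)*rho(γ14), summed entrywise:
Answer: row 1: [0, 0, 9, -4*I]; row 2: [0, 0, 4*I, -9]; row 3: [0, -4*I, 0, 0]; row 4: [4*I, 0, 0, 0]


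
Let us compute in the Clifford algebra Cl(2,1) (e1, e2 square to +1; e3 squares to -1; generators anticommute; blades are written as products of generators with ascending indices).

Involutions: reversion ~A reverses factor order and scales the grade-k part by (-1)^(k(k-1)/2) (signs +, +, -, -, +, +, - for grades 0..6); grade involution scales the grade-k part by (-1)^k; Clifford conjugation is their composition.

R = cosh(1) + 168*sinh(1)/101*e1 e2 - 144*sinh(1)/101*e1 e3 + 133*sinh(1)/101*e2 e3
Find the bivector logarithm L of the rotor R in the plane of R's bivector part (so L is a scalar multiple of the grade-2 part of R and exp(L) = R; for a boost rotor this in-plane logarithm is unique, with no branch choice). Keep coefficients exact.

The scalar part of R is cosh(1), which fixes the rapidity magnitude through cosh (cosh is even, so it cannot fix the sign — the bivector part carries that); dividing the bivector part by sinh of the rapidity gives the plane, and L = rapidity * plane, where the joint sign ambiguity of (rapidity, plane) cancels in the product.
Concretely: cosh(rapidity) = cosh(1) gives rapidity = ±1, and since rapidity/sinh(rapidity) is even the sign is immaterial: L = (rapidity/sinh(rapidity)) * <R>_2 = (1/sinh(1)) * <R>_2.
Answer: 168/101*e1 e2 - 144/101*e1 e3 + 133/101*e2 e3


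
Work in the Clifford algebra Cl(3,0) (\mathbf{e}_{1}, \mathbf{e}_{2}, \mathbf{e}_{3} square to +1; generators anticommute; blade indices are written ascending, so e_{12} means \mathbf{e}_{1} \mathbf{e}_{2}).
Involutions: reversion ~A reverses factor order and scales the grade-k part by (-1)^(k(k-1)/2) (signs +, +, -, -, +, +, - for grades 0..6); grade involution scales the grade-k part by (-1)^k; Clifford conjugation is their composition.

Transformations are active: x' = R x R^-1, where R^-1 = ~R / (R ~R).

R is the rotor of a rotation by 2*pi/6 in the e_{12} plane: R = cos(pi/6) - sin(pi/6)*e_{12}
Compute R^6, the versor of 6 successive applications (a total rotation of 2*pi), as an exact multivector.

Half-angle bookkeeping: 6 applications in e_{12} add up to rotor phase 6*pi/6 = \pi, so R^6 = cos(\pi) - sin(\pi)*e_{12}.
cos(\pi) = -1 and sin(\pi) = 0, so R^6 = -1. The total rotation 2*pi is 1 full turn, so every vector returns to itself, yet the rotor is -1, on the OTHER sheet of the double cover (an odd number of 2*pi turns).
Answer: -1


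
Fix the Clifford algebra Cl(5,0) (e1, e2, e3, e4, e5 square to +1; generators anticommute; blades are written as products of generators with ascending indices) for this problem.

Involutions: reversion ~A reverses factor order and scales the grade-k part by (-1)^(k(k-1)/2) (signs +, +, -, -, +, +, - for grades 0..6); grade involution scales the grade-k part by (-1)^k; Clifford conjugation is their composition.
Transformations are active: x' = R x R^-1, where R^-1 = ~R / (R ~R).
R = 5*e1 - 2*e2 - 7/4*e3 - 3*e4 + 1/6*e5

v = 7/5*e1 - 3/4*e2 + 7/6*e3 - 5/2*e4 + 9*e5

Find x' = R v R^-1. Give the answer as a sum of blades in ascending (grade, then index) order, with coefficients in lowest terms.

~R = 5*e1 - 2*e2 - 7/4*e3 - 3*e4 + 1/6*e5, and R ~R = 5917/144, so R^-1 = ~R / (5917/144).
R v = 371/24 - 19/20*e1 e2 + 497/60*e1 e3 - 83/10*e1 e4 + 1343/30*e1 e5 - 175/48*e2 e3 + 11/4*e2 e4 - 143/8*e2 e5 + 63/8*e3 e4 - 287/18*e3 e5 - 319/12*e4 e5
Answer: 69881/29585*e1 - 17865/23668*e2 - 88165/35502*e3 + 2873/11834*e4 - 52511/5917*e5


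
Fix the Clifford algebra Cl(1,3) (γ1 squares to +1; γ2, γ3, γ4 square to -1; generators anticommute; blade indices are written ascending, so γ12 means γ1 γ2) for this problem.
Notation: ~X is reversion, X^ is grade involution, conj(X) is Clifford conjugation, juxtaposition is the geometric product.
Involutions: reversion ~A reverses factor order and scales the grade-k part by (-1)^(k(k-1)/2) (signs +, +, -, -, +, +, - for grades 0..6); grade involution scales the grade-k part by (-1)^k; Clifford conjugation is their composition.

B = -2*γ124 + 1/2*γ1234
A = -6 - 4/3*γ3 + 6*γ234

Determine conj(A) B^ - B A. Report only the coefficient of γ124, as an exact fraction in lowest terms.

first term: -3*γ1 - 12*γ13 - 38/3*γ124 - 1/3*γ1234
second term: 3*γ1 - 12*γ13 + 34/3*γ124 - 17/3*γ1234
Answer: -24


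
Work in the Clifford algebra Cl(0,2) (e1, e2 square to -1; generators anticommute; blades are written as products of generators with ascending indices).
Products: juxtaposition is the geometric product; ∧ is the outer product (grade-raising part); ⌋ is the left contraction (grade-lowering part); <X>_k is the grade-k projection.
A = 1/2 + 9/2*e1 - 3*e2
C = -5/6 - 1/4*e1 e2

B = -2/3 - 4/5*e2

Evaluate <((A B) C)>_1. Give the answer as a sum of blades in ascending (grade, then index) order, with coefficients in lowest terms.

step 1: -41/15 - 3*e1 + 8/5*e2 - 18/5*e1 e2
step 2: 62/45 + 21/10*e1 - 25/12*e2 + 221/60*e1 e2
step 3: 21/10*e1 - 25/12*e2
Answer: 21/10*e1 - 25/12*e2


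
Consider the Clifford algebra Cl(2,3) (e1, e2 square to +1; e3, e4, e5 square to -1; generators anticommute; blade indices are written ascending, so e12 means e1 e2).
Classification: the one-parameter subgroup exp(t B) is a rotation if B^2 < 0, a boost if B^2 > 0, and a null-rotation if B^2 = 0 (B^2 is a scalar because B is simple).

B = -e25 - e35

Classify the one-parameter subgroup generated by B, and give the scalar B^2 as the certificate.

B^2 term by term: the squares give (-1)^2*(e25)^2 + (-1)^2*(e35)^2 = 1*(+1) + 1*(-1) = 0 (each basis 2-blade squares to minus the product of its generators' squares); cross terms between blades sharing an index anticommute and cancel. So B^2 = 0.
Answer: null-rotation, certificate B^2 = 0. Key observation: B^2 = 0 is a conjugation invariant, so its sign decides the class regardless of the surface form of B.


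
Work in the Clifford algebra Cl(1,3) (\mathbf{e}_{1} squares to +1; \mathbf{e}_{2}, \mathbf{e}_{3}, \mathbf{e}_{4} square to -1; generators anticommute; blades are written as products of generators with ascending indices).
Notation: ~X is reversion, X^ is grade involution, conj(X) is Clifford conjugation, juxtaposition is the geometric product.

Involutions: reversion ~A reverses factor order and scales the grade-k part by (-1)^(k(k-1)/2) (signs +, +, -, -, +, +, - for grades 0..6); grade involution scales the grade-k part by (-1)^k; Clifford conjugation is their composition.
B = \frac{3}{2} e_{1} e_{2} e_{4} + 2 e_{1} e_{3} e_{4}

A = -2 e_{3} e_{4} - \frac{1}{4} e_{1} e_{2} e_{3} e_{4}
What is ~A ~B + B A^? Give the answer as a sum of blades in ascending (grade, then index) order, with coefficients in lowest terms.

first term: 4 e_{1} + \frac{1}{2} e_{2} - \frac{3}{8} e_{3} + 3 e_{1} e_{2} e_{3}
second term: 4 e_{1} + \frac{1}{2} e_{2} - \frac{3}{8} e_{3} - 3 e_{1} e_{2} e_{3}
Answer: 8 e_{1} + e_{2} - \frac{3}{4} e_{3}


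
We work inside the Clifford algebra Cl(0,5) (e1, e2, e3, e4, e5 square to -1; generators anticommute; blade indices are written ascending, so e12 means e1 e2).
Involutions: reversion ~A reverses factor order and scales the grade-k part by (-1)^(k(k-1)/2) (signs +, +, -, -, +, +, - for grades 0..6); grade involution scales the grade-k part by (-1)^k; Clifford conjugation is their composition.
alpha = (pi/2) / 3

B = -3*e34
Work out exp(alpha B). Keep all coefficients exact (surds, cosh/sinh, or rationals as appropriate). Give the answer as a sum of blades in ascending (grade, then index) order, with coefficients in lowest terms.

B^2 = (-3)^2*(e34)^2 = 9*(-1) = -9 (a basis 2-blade squares to minus the product of its generators' squares).
B^2 = -9 — since the square is negative, the closed form is circular: l = 3, alpha*l = pi/2, so exp(alpha B) = cos(pi/2) + (sin(pi/2)/3)*B = 0 + (1/3)*B.
Answer: -e34


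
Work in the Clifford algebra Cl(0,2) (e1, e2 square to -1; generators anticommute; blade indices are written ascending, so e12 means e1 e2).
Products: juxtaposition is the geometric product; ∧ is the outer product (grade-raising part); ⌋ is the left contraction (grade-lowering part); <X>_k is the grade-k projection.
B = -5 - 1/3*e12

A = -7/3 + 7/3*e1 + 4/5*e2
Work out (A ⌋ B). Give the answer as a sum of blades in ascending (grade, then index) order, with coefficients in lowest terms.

step 1: 35/3 - 4/15*e1 + 7/9*e2 + 7/9*e12
Answer: 35/3 - 4/15*e1 + 7/9*e2 + 7/9*e12


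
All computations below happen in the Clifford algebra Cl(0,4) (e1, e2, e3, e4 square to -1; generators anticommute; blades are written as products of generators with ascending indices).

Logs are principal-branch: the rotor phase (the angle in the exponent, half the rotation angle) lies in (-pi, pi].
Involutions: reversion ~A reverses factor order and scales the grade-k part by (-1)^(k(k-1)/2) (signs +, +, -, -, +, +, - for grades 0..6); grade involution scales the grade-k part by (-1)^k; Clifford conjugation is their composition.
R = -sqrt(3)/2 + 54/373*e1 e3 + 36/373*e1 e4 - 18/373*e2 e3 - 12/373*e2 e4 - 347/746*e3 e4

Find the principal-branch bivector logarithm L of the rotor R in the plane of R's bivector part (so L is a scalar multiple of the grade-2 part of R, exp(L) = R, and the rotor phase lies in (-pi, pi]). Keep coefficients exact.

The scalar part of R is -sqrt(3)/2, which pins the rotor phase on the principal branch; dividing the bivector part by the sine of that phase recovers the unit plane, and L is the phase times that plane.
Concretely: cos(phase) = -sqrt(3)/2 gives phase = ±5*pi/6, and since phase/sin(phase) is even the sign is immaterial: L = (phase/sin(phase)) * <R>_2 = (5*pi/3) * <R>_2.
Answer: 90*pi/373*e1 e3 + 60*pi/373*e1 e4 - 30*pi/373*e2 e3 - 20*pi/373*e2 e4 - 1735*pi/2238*e3 e4


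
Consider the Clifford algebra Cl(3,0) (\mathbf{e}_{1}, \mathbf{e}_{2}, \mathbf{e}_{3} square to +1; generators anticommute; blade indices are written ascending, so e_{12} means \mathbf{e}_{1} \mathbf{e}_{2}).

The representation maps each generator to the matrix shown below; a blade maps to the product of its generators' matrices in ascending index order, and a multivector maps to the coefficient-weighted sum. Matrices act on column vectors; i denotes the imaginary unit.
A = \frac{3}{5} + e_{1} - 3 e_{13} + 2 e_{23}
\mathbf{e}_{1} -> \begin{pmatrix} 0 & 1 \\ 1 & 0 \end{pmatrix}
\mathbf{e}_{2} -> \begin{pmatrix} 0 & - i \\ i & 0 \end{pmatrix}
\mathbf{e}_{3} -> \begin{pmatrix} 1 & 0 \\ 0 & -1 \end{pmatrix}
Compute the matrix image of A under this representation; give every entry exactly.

Bivector images (products of the table entries): rho(e_{13}) = rho(\mathbf{e}_{1})rho(\mathbf{e}_{3}) = \begin{pmatrix} 0 & -1 \\ 1 & 0 \end{pmatrix}; rho(e_{23}) = rho(\mathbf{e}_{2})rho(\mathbf{e}_{3}) = \begin{pmatrix} 0 & i \\ i & 0 \end{pmatrix}.
M = (\frac{3}{5})*1 + (1)*rho(e_{1}) + (-3)*rho(e_{13}) + (2)*rho(e_{23}), summed entrywise (1 is the identity matrix):
Answer: \begin{pmatrix} \frac{3}{5} & 4 + 2 i \\ -2 + 2 i & \frac{3}{5} \end{pmatrix}


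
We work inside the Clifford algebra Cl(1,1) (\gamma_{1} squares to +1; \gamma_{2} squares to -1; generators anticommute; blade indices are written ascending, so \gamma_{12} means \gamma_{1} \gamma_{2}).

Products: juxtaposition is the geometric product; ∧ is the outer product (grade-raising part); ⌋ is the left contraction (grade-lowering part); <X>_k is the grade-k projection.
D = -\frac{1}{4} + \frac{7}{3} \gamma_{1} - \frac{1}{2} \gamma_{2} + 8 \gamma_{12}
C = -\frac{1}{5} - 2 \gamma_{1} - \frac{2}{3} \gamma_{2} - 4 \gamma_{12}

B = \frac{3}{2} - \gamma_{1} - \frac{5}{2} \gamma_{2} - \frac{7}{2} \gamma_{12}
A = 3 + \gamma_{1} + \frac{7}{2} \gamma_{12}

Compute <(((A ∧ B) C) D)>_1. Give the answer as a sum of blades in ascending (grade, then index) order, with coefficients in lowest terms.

step 1: \frac{9}{2} - \frac{3}{2} \gamma_{1} - \frac{15}{2} \gamma_{2} - \frac{31}{4} \gamma_{12}
step 2: \frac{281}{10} + \frac{242}{15} \gamma_{1} - 11 \gamma_{2} - \frac{609}{20} \gamma_{12}
step 3: -\frac{78653}{360} - \frac{5003}{120} \gamma_{1} + \frac{11329}{60} \gamma_{2} + \frac{20001}{80} \gamma_{12}
step 4: -\frac{5003}{120} \gamma_{1} + \frac{11329}{60} \gamma_{2}
Answer: -\frac{5003}{120} \gamma_{1} + \frac{11329}{60} \gamma_{2}


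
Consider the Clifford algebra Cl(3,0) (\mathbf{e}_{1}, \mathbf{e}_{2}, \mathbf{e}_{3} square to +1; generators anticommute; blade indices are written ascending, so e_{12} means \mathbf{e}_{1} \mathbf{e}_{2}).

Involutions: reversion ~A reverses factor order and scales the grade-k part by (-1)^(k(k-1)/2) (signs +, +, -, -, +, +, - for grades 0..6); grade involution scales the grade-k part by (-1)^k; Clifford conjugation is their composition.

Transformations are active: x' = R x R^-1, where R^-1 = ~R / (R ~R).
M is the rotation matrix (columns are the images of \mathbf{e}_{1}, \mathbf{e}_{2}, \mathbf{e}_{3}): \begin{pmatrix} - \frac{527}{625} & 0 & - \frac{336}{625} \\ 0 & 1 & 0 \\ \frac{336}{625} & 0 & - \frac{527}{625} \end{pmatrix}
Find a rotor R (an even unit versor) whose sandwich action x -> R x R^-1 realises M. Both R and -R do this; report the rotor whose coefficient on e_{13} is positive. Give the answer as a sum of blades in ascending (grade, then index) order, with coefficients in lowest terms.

Method: write R = a + b12*e_{12} + b13*e_{13} + b23*e_{23} with a^2 + b12^2 + b13^2 + b23^2 = 1 (so R^-1 = ~R). Expanding the columns R e_j ~R gives tr M = 4a^2 - 1 and, from the antisymmetric part, M21 - M12 = -4a*b12, M13 - M31 = 4a*b13, M32 - M23 = -4a*b23.
Here tr M = -\frac{429}{625}, so a^2 = (1 + tr M)/4 = \frac{49}{625} and a = ±\frac{7}{25}. Taking a = \frac{7}{25}: M21 - M12 = 0, M13 - M31 = -\frac{672}{625}, M32 - M23 = 0, giving b12 = 0, b13 = -\frac{24}{25}, b23 = 0, i.e. R = \frac{7}{25} - \frac{24}{25} e_{13}.
Its e_{13} coefficient is negative, so report the other preimage -R.
Answer: -\frac{7}{25} + \frac{24}{25} e_{13}. Note: both R and -R realise this M (trace -\frac{429}{625}); the covering map identifies them, and the e_{13}-coefficient sign is the tie-breaker.
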